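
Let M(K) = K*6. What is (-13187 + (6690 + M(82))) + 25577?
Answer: 19572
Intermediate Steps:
M(K) = 6*K
(-13187 + (6690 + M(82))) + 25577 = (-13187 + (6690 + 6*82)) + 25577 = (-13187 + (6690 + 492)) + 25577 = (-13187 + 7182) + 25577 = -6005 + 25577 = 19572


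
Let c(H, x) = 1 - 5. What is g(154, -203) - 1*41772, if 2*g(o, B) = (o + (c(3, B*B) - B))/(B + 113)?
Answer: -7519313/180 ≈ -41774.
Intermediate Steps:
c(H, x) = -4
g(o, B) = (-4 + o - B)/(2*(113 + B)) (g(o, B) = ((o + (-4 - B))/(B + 113))/2 = ((-4 + o - B)/(113 + B))/2 = (-4 + o - B)/(2*(113 + B)))
g(154, -203) - 1*41772 = (-4 + 154 - 1*(-203))/(2*(113 - 203)) - 1*41772 = (½)*(-4 + 154 + 203)/(-90) - 41772 = (½)*(-1/90)*353 - 41772 = -353/180 - 41772 = -7519313/180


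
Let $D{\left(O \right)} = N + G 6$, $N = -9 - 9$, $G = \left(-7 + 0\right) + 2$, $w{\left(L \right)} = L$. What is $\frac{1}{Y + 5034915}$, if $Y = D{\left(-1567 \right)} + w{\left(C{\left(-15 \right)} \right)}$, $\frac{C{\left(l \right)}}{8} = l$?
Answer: $\frac{1}{5034747} \approx 1.9862 \cdot 10^{-7}$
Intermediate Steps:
$C{\left(l \right)} = 8 l$
$G = -5$ ($G = -7 + 2 = -5$)
$N = -18$
$D{\left(O \right)} = -48$ ($D{\left(O \right)} = -18 - 30 = -48$)
$Y = -168$ ($Y = -48 + 8 \left(-15\right) = -48 - 120 = -168$)
$\frac{1}{Y + 5034915} = \frac{1}{-168 + 5034915} = \frac{1}{5034747}$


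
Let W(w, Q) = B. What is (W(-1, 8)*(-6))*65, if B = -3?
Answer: 1170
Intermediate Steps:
W(w, Q) = -3
(W(-1, 8)*(-6))*65 = -3*(-6)*65 = 18*65 = 1170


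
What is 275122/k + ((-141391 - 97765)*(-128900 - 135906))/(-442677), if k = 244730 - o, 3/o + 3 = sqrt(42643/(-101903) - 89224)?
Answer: 2*(-7749339335136711*sqrt(101903) + 54245153691153901*I*sqrt(20617315))/(442677*(244731*sqrt(101903) - 1713110*I*sqrt(20617315))) ≈ -1.4306e+5 + 9.5367e-7*I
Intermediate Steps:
o = 3/(-3 + 21*I*sqrt(2100966250445)/101903) (o = 3/(-3 + sqrt(42643/(-101903) - 89224)) = 3/(-3 + sqrt(42643*(-1/101903) - 89224)) = 3/(-3 + sqrt(-42643/101903 - 89224)) = 3/(-3 + sqrt(-9092235915/101903)) = 3/(-3 + 21*I*sqrt(2100966250445)/101903) ≈ -0.00010086 - 0.010042*I)
k = 244730 + sqrt(101903)/(sqrt(101903) - 7*I*sqrt(20617315)) (k = 244730 - (-1)*sqrt(101903)/(sqrt(101903) - 7*I*sqrt(20617315)) = 244730 + sqrt(101903)/(sqrt(101903) - 7*I*sqrt(20617315)) ≈ 2.4473e+5 + 0.010042*I)
275122/k + ((-141391 - 97765)*(-128900 - 135906))/(-442677) = 275122/(((244731*sqrt(101903) - 1713110*I*sqrt(20617315))/(sqrt(101903) - 7*I*sqrt(20617315)))) + ((-141391 - 97765)*(-128900 - 135906))/(-442677) = 275122*((sqrt(101903) - 7*I*sqrt(20617315))/(244731*sqrt(101903) - 1713110*I*sqrt(20617315))) - 239156*(-264806)*(-1/442677) = 275122*(sqrt(101903) - 7*I*sqrt(20617315))/(244731*sqrt(101903) - 1713110*I*sqrt(20617315)) + 63329943736*(-1/442677) = 275122*(sqrt(101903) - 7*I*sqrt(20617315))/(244731*sqrt(101903) - 1713110*I*sqrt(20617315)) - 63329943736/442677 = -63329943736/442677 + 275122*(sqrt(101903) - 7*I*sqrt(20617315))/(244731*sqrt(101903) - 1713110*I*sqrt(20617315))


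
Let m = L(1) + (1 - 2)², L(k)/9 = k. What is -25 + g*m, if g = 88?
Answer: 855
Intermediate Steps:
L(k) = 9*k
m = 10 (m = 9*1 + (1 - 2)² = 9 + (-1)² = 9 + 1 = 10)
-25 + g*m = -25 + 88*10 = -25 + 880 = 855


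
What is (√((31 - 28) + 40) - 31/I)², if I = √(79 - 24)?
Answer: 3326/55 - 62*√2365/55 ≈ 5.6520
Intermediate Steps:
I = √55 ≈ 7.4162
(√((31 - 28) + 40) - 31/I)² = (√((31 - 28) + 40) - 31*√55/55)² = (√(3 + 40) - 31*√55/55)² = (√43 - 31*√55/55)²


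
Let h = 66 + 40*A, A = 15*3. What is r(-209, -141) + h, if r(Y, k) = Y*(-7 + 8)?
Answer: 1657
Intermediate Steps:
A = 45
r(Y, k) = Y (r(Y, k) = Y*1 = Y)
h = 1866 (h = 66 + 40*45 = 66 + 1800 = 1866)
r(-209, -141) + h = -209 + 1866 = 1657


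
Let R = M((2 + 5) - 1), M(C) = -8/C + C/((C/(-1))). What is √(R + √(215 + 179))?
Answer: √(-21 + 9*√394)/3 ≈ 4.1852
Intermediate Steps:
M(C) = -1 - 8/C (M(C) = -8/C + C/((C*(-1))) = -8/C + C/((-C)) = -8/C + C*(-1/C) = -8/C - 1 = -1 - 8/C)
R = -7/3 (R = (-8 - ((2 + 5) - 1))/((2 + 5) - 1) = (-8 - (7 - 1))/(7 - 1) = (-8 - 1*6)/6 = (-8 - 6)/6 = (⅙)*(-14) = -7/3 ≈ -2.3333)
√(R + √(215 + 179)) = √(-7/3 + √(215 + 179)) = √(-7/3 + √394)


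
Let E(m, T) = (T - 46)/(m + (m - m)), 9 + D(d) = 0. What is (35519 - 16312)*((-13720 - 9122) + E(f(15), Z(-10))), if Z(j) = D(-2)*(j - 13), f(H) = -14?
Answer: -877894349/2 ≈ -4.3895e+8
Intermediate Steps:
D(d) = -9 (D(d) = -9 + 0 = -9)
Z(j) = 117 - 9*j (Z(j) = -9*(j - 13) = -9*(-13 + j) = 117 - 9*j)
E(m, T) = (-46 + T)/m (E(m, T) = (-46 + T)/(m + 0) = (-46 + T)/m)
(35519 - 16312)*((-13720 - 9122) + E(f(15), Z(-10))) = (35519 - 16312)*((-13720 - 9122) + (-46 + (117 - 9*(-10)))/(-14)) = 19207*(-22842 - (-46 + (117 + 90))/14) = 19207*(-22842 - (-46 + 207)/14) = 19207*(-22842 - 1/14*161) = 19207*(-22842 - 23/2) = 19207*(-45707/2) = -877894349/2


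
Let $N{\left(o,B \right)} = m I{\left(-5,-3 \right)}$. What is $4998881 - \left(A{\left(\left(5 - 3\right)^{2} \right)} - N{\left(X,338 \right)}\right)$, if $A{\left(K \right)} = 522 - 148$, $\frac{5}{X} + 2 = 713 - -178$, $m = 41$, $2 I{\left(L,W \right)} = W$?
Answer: $\frac{9996891}{2} \approx 4.9984 \cdot 10^{6}$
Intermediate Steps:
$I{\left(L,W \right)} = \frac{W}{2}$
$X = \frac{5}{889}$ ($X = \frac{5}{-2 + \left(713 - -178\right)} = \frac{5}{-2 + \left(713 + 178\right)} = \frac{5}{-2 + 891} = \frac{5}{889} \approx 0.0056243$)
$N{\left(o,B \right)} = - \frac{123}{2}$ ($N{\left(o,B \right)} = 41 \cdot \frac{1}{2} \left(-3\right) = 41 \left(- \frac{3}{2}\right) = - \frac{123}{2}$)
$A{\left(K \right)} = 374$
$4998881 - \left(A{\left(\left(5 - 3\right)^{2} \right)} - N{\left(X,338 \right)}\right) = 4998881 - \left(374 - - \frac{123}{2}\right) = 4998881 - \left(374 + \frac{123}{2}\right) = 4998881 - \frac{871}{2} = \frac{9996891}{2}$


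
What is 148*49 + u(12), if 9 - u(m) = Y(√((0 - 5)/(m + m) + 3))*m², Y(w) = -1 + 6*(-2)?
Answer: 9133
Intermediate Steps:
Y(w) = -13 (Y(w) = -1 - 12 = -13)
u(m) = 9 + 13*m² (u(m) = 9 - (-13)*m² = 9 + 13*m²)
148*49 + u(12) = 148*49 + (9 + 13*12²) = 7252 + (9 + 13*144) = 7252 + (9 + 1872) = 7252 + 1881 = 9133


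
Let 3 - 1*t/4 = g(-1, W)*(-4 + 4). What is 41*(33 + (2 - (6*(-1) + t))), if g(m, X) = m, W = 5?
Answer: 1189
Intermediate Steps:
t = 12 (t = 12 - (-4)*(-4 + 4) = 12 - (-4)*0 = 12 - 4*0 = 12 + 0 = 12)
41*(33 + (2 - (6*(-1) + t))) = 41*(33 + (2 - (6*(-1) + 12))) = 41*(33 + (2 - (-6 + 12))) = 41*(33 + (2 - 1*6)) = 41*(33 + (2 - 6)) = 41*(33 - 4) = 41*29 = 1189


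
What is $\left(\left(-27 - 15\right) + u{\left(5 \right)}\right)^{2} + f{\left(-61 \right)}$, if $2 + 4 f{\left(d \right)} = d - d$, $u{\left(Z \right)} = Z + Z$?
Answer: $\frac{2047}{2} \approx 1023.5$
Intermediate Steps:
$u{\left(Z \right)} = 2 Z$
$f{\left(d \right)} = - \frac{1}{2}$ ($f{\left(d \right)} = - \frac{1}{2} + \frac{d - d}{4} = - \frac{1}{2} + \frac{1}{4} \cdot 0 = - \frac{1}{2} + 0 = - \frac{1}{2}$)
$\left(\left(-27 - 15\right) + u{\left(5 \right)}\right)^{2} + f{\left(-61 \right)} = \left(\left(-27 - 15\right) + 2 \cdot 5\right)^{2} - \frac{1}{2} = \left(\left(-27 - 15\right) + 10\right)^{2} - \frac{1}{2} = \left(-42 + 10\right)^{2} - \frac{1}{2} = \left(-32\right)^{2} - \frac{1}{2} = 1024 - \frac{1}{2} = \frac{2047}{2}$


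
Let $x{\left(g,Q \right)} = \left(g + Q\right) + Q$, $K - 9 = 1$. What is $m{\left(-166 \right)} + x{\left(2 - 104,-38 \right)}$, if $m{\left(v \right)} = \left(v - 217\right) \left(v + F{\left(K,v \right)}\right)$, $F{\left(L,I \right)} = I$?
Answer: $126978$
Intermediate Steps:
$K = 10$ ($K = 9 + 1 = 10$)
$x{\left(g,Q \right)} = g + 2 Q$ ($x{\left(g,Q \right)} = \left(Q + g\right) + Q = g + 2 Q$)
$m{\left(v \right)} = 2 v \left(-217 + v\right)$ ($m{\left(v \right)} = \left(v - 217\right) \left(v + v\right) = \left(-217 + v\right) 2 v = 2 v \left(-217 + v\right)$)
$m{\left(-166 \right)} + x{\left(2 - 104,-38 \right)} = 2 \left(-166\right) \left(-217 - 166\right) + \left(\left(2 - 104\right) + 2 \left(-38\right)\right) = 2 \left(-166\right) \left(-383\right) + \left(\left(2 - 104\right) - 76\right) = 127156 - 178 = 126978$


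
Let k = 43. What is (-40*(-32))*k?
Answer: 55040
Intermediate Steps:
(-40*(-32))*k = -40*(-32)*43 = 1280*43 = 55040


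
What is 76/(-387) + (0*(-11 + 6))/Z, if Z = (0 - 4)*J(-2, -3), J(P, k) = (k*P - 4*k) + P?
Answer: -76/387 ≈ -0.19638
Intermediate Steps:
J(P, k) = P - 4*k + P*k (J(P, k) = (P*k - 4*k) + P = (-4*k + P*k) + P = P - 4*k + P*k)
Z = -64 (Z = (0 - 4)*(-2 - 4*(-3) - 2*(-3)) = -4*(-2 + 12 + 6) = -4*16 = -64)
76/(-387) + (0*(-11 + 6))/Z = 76/(-387) + (0*(-11 + 6))/(-64) = 76*(-1/387) + (0*(-5))*(-1/64) = -76/387 + 0*(-1/64) = -76/387 + 0 = -76/387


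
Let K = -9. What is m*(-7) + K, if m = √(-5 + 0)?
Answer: -9 - 7*I*√5 ≈ -9.0 - 15.652*I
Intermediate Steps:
m = I*√5 (m = √(-5) = I*√5 ≈ 2.2361*I)
m*(-7) + K = (I*√5)*(-7) - 9 = -7*I*√5 - 9 = -9 - 7*I*√5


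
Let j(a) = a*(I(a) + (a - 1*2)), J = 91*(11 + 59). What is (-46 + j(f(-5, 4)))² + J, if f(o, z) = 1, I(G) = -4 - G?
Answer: 9074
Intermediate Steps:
J = 6370 (J = 91*70 = 6370)
j(a) = -6*a (j(a) = a*((-4 - a) + (a - 1*2)) = a*((-4 - a) + (a - 2)) = a*((-4 - a) + (-2 + a)) = a*(-6) = -6*a)
(-46 + j(f(-5, 4)))² + J = (-46 - 6*1)² + 6370 = (-46 - 6)² + 6370 = (-52)² + 6370 = 2704 + 6370 = 9074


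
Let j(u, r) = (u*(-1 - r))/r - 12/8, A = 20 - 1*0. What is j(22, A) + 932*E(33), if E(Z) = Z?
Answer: 153657/5 ≈ 30731.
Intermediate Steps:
A = 20 (A = 20 + 0 = 20)
j(u, r) = -3/2 + u*(-1 - r)/r (j(u, r) = u*(-1 - r)/r - 12*⅛ = u*(-1 - r)/r - 3/2 = -3/2 + u*(-1 - r)/r)
j(22, A) + 932*E(33) = (-3/2 - 1*22 - 1*22/20) + 932*33 = (-3/2 - 22 - 1*22*1/20) + 30756 = (-3/2 - 22 - 11/10) + 30756 = -123/5 + 30756 = 153657/5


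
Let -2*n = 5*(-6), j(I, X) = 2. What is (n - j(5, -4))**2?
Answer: 169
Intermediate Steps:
n = 15 (n = -5*(-6)/2 = -1/2*(-30) = 15)
(n - j(5, -4))**2 = (15 - 1*2)**2 = (15 - 2)**2 = 13**2 = 169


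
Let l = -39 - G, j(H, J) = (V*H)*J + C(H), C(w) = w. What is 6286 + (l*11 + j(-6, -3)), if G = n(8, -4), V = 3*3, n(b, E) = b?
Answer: 5925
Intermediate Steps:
V = 9
G = 8
j(H, J) = H + 9*H*J (j(H, J) = (9*H)*J + H = 9*H*J + H = H + 9*H*J)
l = -47 (l = -39 - 1*8 = -39 - 8 = -47)
6286 + (l*11 + j(-6, -3)) = 6286 + (-47*11 - 6*(1 + 9*(-3))) = 6286 + (-517 - 6*(1 - 27)) = 6286 + (-517 - 6*(-26)) = 6286 + (-517 + 156) = 6286 - 361 = 5925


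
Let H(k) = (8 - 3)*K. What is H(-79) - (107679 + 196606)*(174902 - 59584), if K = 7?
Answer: -35089537595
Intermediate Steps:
H(k) = 35 (H(k) = (8 - 3)*7 = 5*7 = 35)
H(-79) - (107679 + 196606)*(174902 - 59584) = 35 - (107679 + 196606)*(174902 - 59584) = 35 - 304285*115318 = 35 - 1*35089537630 = 35 - 35089537630 = -35089537595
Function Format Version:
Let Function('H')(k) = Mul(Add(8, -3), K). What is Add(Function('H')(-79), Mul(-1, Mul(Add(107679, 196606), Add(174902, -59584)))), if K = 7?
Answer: -35089537595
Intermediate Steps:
Function('H')(k) = 35 (Function('H')(k) = Mul(Add(8, -3), 7) = Mul(5, 7) = 35)
Add(Function('H')(-79), Mul(-1, Mul(Add(107679, 196606), Add(174902, -59584)))) = Add(35, Mul(-1, Mul(Add(107679, 196606), Add(174902, -59584)))) = Add(35, Mul(-1, Mul(304285, 115318))) = Add(35, Mul(-1, 35089537630)) = Add(35, -35089537630) = -35089537595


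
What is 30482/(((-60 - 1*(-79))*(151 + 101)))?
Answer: 15241/2394 ≈ 6.3663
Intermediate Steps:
30482/(((-60 - 1*(-79))*(151 + 101))) = 30482/(((-60 + 79)*252)) = 30482/((19*252)) = 30482/4788 = 30482*(1/4788) = 15241/2394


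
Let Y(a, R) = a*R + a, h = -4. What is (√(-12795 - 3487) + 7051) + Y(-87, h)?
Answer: 7312 + I*√16282 ≈ 7312.0 + 127.6*I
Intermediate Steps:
Y(a, R) = a + R*a (Y(a, R) = R*a + a = a + R*a)
(√(-12795 - 3487) + 7051) + Y(-87, h) = (√(-12795 - 3487) + 7051) - 87*(1 - 4) = (√(-16282) + 7051) - 87*(-3) = (I*√16282 + 7051) + 261 = (7051 + I*√16282) + 261 = 7312 + I*√16282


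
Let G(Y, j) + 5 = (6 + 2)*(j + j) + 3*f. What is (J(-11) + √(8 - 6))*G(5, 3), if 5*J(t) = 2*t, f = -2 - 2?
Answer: -682/5 + 31*√2 ≈ -92.559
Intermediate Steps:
f = -4
G(Y, j) = -17 + 16*j (G(Y, j) = -5 + ((6 + 2)*(j + j) + 3*(-4)) = -5 + (8*(2*j) - 12) = -5 + (16*j - 12) = -5 + (-12 + 16*j) = -17 + 16*j)
J(t) = 2*t/5 (J(t) = (2*t)/5 = 2*t/5)
(J(-11) + √(8 - 6))*G(5, 3) = ((⅖)*(-11) + √(8 - 6))*(-17 + 16*3) = (-22/5 + √2)*(-17 + 48) = (-22/5 + √2)*31 = -682/5 + 31*√2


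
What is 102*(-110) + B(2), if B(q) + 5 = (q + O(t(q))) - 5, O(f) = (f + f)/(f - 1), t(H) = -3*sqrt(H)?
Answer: -190840/17 - 6*sqrt(2)/17 ≈ -11226.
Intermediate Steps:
O(f) = 2*f/(-1 + f) (O(f) = (2*f)/(-1 + f) = 2*f/(-1 + f))
B(q) = -10 + q - 6*sqrt(q)/(-1 - 3*sqrt(q)) (B(q) = -5 + ((q + 2*(-3*sqrt(q))/(-1 - 3*sqrt(q))) - 5) = -5 + ((q - 6*sqrt(q)/(-1 - 3*sqrt(q))) - 5) = -5 + (-5 + q - 6*sqrt(q)/(-1 - 3*sqrt(q))) = -10 + q - 6*sqrt(q)/(-1 - 3*sqrt(q)))
102*(-110) + B(2) = 102*(-110) + (-10 + 2 - 24*sqrt(2) + 3*2**(3/2))/(1 + 3*sqrt(2)) = -11220 + (-10 + 2 - 24*sqrt(2) + 3*(2*sqrt(2)))/(1 + 3*sqrt(2)) = -11220 + (-10 + 2 - 24*sqrt(2) + 6*sqrt(2))/(1 + 3*sqrt(2)) = -11220 + (-8 - 18*sqrt(2))/(1 + 3*sqrt(2))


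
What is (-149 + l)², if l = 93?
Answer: 3136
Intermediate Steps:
(-149 + l)² = (-149 + 93)² = (-56)² = 3136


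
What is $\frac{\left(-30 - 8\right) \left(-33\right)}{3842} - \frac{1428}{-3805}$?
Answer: $\frac{5128923}{7309405} \approx 0.70169$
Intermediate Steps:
$\frac{\left(-30 - 8\right) \left(-33\right)}{3842} - \frac{1428}{-3805} = \left(-38\right) \left(-33\right) \frac{1}{3842} - - \frac{1428}{3805} = 1254 \cdot \frac{1}{3842} + \frac{1428}{3805} = \frac{627}{1921} + \frac{1428}{3805} = \frac{5128923}{7309405}$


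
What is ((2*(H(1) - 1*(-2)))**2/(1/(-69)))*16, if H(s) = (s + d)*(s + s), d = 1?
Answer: -158976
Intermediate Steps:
H(s) = 2*s*(1 + s) (H(s) = (s + 1)*(s + s) = (1 + s)*(2*s) = 2*s*(1 + s))
((2*(H(1) - 1*(-2)))**2/(1/(-69)))*16 = ((2*(2*1*(1 + 1) - 1*(-2)))**2/(1/(-69)))*16 = ((2*(2*1*2 + 2))**2/(-1/69))*16 = ((2*(4 + 2))**2*(-69))*16 = ((2*6)**2*(-69))*16 = (12**2*(-69))*16 = (144*(-69))*16 = -9936*16 = -158976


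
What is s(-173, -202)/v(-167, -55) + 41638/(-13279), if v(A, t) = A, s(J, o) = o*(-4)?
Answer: -17682978/2217593 ≈ -7.9740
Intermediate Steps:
s(J, o) = -4*o
s(-173, -202)/v(-167, -55) + 41638/(-13279) = -4*(-202)/(-167) + 41638/(-13279) = 808*(-1/167) + 41638*(-1/13279) = -808/167 - 41638/13279 = -17682978/2217593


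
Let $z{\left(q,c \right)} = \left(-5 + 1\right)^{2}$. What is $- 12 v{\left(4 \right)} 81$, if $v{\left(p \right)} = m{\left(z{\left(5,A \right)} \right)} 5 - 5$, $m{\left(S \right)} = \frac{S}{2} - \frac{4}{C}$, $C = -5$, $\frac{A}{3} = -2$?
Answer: $-37908$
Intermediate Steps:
$A = -6$ ($A = 3 \left(-2\right) = -6$)
$z{\left(q,c \right)} = 16$ ($z{\left(q,c \right)} = \left(-4\right)^{2} = 16$)
$m{\left(S \right)} = \frac{4}{5} + \frac{S}{2}$ ($m{\left(S \right)} = \frac{S}{2} - \frac{4}{-5} = S \frac{1}{2} - - \frac{4}{5} = \frac{S}{2} + \frac{4}{5} = \frac{4}{5} + \frac{S}{2}$)
$v{\left(p \right)} = 39$ ($v{\left(p \right)} = \left(\frac{4}{5} + \frac{1}{2} \cdot 16\right) 5 - 5 = \left(\frac{4}{5} + 8\right) 5 - 5 = \frac{44}{5} \cdot 5 - 5 = 44 - 5 = 39$)
$- 12 v{\left(4 \right)} 81 = \left(-12\right) 39 \cdot 81 = \left(-468\right) 81 = -37908$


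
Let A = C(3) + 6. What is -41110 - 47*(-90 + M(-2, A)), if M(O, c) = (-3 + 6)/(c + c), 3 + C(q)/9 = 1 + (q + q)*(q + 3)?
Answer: -7671087/208 ≈ -36880.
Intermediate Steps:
C(q) = -18 + 18*q*(3 + q) (C(q) = -27 + 9*(1 + (q + q)*(q + 3)) = -27 + 9*(1 + (2*q)*(3 + q)) = -27 + 9*(1 + 2*q*(3 + q)) = -27 + (9 + 18*q*(3 + q)) = -18 + 18*q*(3 + q))
A = 312 (A = (-18 + 18*3² + 54*3) + 6 = (-18 + 18*9 + 162) + 6 = (-18 + 162 + 162) + 6 = 306 + 6 = 312)
M(O, c) = 3/(2*c) (M(O, c) = 3/((2*c)) = 3*(1/(2*c)) = 3/(2*c))
-41110 - 47*(-90 + M(-2, A)) = -41110 - 47*(-90 + (3/2)/312) = -41110 - 47*(-90 + (3/2)*(1/312)) = -41110 - 47*(-90 + 1/208) = -41110 - 47*(-18719)/208 = -41110 - 1*(-879793/208) = -41110 + 879793/208 = -7671087/208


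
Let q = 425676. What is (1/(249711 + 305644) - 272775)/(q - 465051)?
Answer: 151486960124/21867103125 ≈ 6.9276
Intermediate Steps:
(1/(249711 + 305644) - 272775)/(q - 465051) = (1/(249711 + 305644) - 272775)/(425676 - 465051) = (1/555355 - 272775)/(-39375) = (1/555355 - 272775)*(-1/39375) = -151486960124/555355*(-1/39375) = 151486960124/21867103125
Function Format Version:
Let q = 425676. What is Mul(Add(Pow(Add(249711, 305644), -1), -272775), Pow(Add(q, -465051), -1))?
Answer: Rational(151486960124, 21867103125) ≈ 6.9276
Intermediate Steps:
Mul(Add(Pow(Add(249711, 305644), -1), -272775), Pow(Add(q, -465051), -1)) = Mul(Add(Pow(Add(249711, 305644), -1), -272775), Pow(Add(425676, -465051), -1)) = Mul(Add(Pow(555355, -1), -272775), Pow(-39375, -1)) = Mul(Add(Rational(1, 555355), -272775), Rational(-1, 39375)) = Mul(Rational(-151486960124, 555355), Rational(-1, 39375)) = Rational(151486960124, 21867103125)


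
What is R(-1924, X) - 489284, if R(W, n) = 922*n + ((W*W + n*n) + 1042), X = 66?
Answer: 3278742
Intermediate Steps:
R(W, n) = 1042 + W**2 + n**2 + 922*n (R(W, n) = 922*n + ((W**2 + n**2) + 1042) = 922*n + (1042 + W**2 + n**2) = 1042 + W**2 + n**2 + 922*n)
R(-1924, X) - 489284 = (1042 + (-1924)**2 + 66**2 + 922*66) - 489284 = (1042 + 3701776 + 4356 + 60852) - 489284 = 3768026 - 489284 = 3278742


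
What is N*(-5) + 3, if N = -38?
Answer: 193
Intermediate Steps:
N*(-5) + 3 = -38*(-5) + 3 = 190 + 3 = 193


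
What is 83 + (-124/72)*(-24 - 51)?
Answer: 1273/6 ≈ 212.17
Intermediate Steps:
83 + (-124/72)*(-24 - 51) = 83 - 124*1/72*(-75) = 83 - 31/18*(-75) = 83 + 775/6 = 1273/6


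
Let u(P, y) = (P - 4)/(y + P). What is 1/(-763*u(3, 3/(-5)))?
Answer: 12/3815 ≈ 0.0031455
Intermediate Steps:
u(P, y) = (-4 + P)/(P + y)
1/(-763*u(3, 3/(-5))) = 1/(-763*(-4 + 3)/(3 + 3/(-5))) = 1/(-763*(-1)/(3 + 3*(-⅕))) = 1/(-763*(-1)/(3 - ⅗)) = 1/(-763*(-1)/12/5) = 1/(-3815*(-1)/12) = 1/(-763*(-5/12)) = 1/(3815/12) = 12/3815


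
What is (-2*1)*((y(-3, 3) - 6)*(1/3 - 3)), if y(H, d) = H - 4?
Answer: -208/3 ≈ -69.333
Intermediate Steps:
y(H, d) = -4 + H
(-2*1)*((y(-3, 3) - 6)*(1/3 - 3)) = (-2*1)*(((-4 - 3) - 6)*(1/3 - 3)) = -2*(-7 - 6)*(⅓ - 3) = -(-26)*(-8)/3 = -2*104/3 = -208/3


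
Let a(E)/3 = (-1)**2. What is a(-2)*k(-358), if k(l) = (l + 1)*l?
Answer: 383418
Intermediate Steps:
k(l) = l*(1 + l) (k(l) = (1 + l)*l = l*(1 + l))
a(E) = 3 (a(E) = 3*(-1)**2 = 3*1 = 3)
a(-2)*k(-358) = 3*(-358*(1 - 358)) = 3*(-358*(-357)) = 3*127806 = 383418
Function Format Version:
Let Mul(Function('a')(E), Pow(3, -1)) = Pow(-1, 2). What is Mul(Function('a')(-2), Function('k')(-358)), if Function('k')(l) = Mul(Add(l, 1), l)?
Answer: 383418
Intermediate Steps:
Function('k')(l) = Mul(l, Add(1, l)) (Function('k')(l) = Mul(Add(1, l), l) = Mul(l, Add(1, l)))
Function('a')(E) = 3 (Function('a')(E) = Mul(3, Pow(-1, 2)) = Mul(3, 1) = 3)
Mul(Function('a')(-2), Function('k')(-358)) = Mul(3, Mul(-358, Add(1, -358))) = Mul(3, Mul(-358, -357)) = Mul(3, 127806) = 383418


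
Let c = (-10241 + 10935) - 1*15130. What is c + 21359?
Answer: 6923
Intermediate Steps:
c = -14436 (c = 694 - 15130 = -14436)
c + 21359 = -14436 + 21359 = 6923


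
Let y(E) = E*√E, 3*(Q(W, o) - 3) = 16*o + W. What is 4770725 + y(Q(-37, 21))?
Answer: 4770725 + 616*√231/9 ≈ 4.7718e+6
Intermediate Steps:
Q(W, o) = 3 + W/3 + 16*o/3 (Q(W, o) = 3 + (16*o + W)/3 = 3 + (W + 16*o)/3 = 3 + (W/3 + 16*o/3) = 3 + W/3 + 16*o/3)
y(E) = E^(3/2)
4770725 + y(Q(-37, 21)) = 4770725 + (3 + (⅓)*(-37) + (16/3)*21)^(3/2) = 4770725 + (3 - 37/3 + 112)^(3/2) = 4770725 + (308/3)^(3/2) = 4770725 + 616*√231/9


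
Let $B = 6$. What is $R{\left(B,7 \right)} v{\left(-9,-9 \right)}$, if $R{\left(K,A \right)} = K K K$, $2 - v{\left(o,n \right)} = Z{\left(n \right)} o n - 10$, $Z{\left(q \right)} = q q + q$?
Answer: $-1257120$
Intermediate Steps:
$Z{\left(q \right)} = q + q^{2}$ ($Z{\left(q \right)} = q^{2} + q = q + q^{2}$)
$v{\left(o,n \right)} = 12 - o n^{2} \left(1 + n\right)$ ($v{\left(o,n \right)} = 2 - \left(n \left(1 + n\right) o n - 10\right) = 2 - \left(n o \left(1 + n\right) n - 10\right) = 2 - \left(o n^{2} \left(1 + n\right) - 10\right) = 2 - \left(-10 + o n^{2} \left(1 + n\right)\right) = 12 - o n^{2} \left(1 + n\right)$)
$R{\left(K,A \right)} = K^{3}$ ($R{\left(K,A \right)} = K^{2} K = K^{3}$)
$R{\left(B,7 \right)} v{\left(-9,-9 \right)} = 6^{3} \left(12 - - 9 \left(-9\right)^{2} \left(1 - 9\right)\right) = 216 \left(12 - \left(-9\right) 81 \left(-8\right)\right) = 216 \left(12 - 5832\right) = 216 \left(-5820\right) = -1257120$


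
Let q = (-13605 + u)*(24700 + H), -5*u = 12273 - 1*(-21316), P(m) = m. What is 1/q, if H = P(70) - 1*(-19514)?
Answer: -5/4499874376 ≈ -1.1111e-9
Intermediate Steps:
u = -33589/5 (u = -(12273 - 1*(-21316))/5 = -(12273 + 21316)/5 = -⅕*33589 = -33589/5 ≈ -6717.8)
H = 19584 (H = 70 - 1*(-19514) = 70 + 19514 = 19584)
q = -4499874376/5 (q = (-13605 - 33589/5)*(24700 + 19584) = -101614/5*44284 = -4499874376/5 ≈ -8.9998e+8)
1/q = 1/(-4499874376/5) = -5/4499874376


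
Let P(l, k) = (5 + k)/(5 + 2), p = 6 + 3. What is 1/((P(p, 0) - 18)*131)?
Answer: -7/15851 ≈ -0.00044161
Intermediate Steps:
p = 9
P(l, k) = 5/7 + k/7 (P(l, k) = (5 + k)/7 = (5 + k)*(1/7) = 5/7 + k/7)
1/((P(p, 0) - 18)*131) = 1/(((5/7 + (1/7)*0) - 18)*131) = 1/(((5/7 + 0) - 18)*131) = 1/((5/7 - 18)*131) = 1/(-121/7*131) = 1/(-15851/7) = -7/15851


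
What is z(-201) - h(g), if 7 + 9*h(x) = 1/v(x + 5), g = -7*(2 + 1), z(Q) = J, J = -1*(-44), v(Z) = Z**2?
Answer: 11463/256 ≈ 44.777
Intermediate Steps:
J = 44
z(Q) = 44
g = -21 (g = -7*3 = -21)
h(x) = -7/9 + 1/(9*(5 + x)**2) (h(x) = -7/9 + 1/(9*((x + 5)**2)) = -7/9 + 1/(9*((5 + x)**2)) = -7/9 + 1/(9*(5 + x)**2))
z(-201) - h(g) = 44 - (-7/9 + 1/(9*(5 - 21)**2)) = 44 - (-7/9 + (1/9)/(-16)**2) = 44 - (-7/9 + (1/9)*(1/256)) = 44 - (-7/9 + 1/2304) = 44 - 1*(-199/256) = 44 + 199/256 = 11463/256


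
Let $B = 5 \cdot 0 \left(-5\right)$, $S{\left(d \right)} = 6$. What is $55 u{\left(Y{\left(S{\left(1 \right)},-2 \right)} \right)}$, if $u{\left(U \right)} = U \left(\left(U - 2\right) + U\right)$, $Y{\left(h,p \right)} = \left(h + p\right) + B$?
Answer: $1320$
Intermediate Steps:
$B = 0$ ($B = 0 \left(-5\right) = 0$)
$Y{\left(h,p \right)} = h + p$ ($Y{\left(h,p \right)} = \left(h + p\right) + 0 = h + p$)
$u{\left(U \right)} = U \left(-2 + 2 U\right)$ ($u{\left(U \right)} = U \left(\left(-2 + U\right) + U\right) = U \left(-2 + 2 U\right)$)
$55 u{\left(Y{\left(S{\left(1 \right)},-2 \right)} \right)} = 55 \cdot 2 \left(6 - 2\right) \left(-1 + \left(6 - 2\right)\right) = 55 \cdot 2 \cdot 4 \left(-1 + 4\right) = 55 \cdot 2 \cdot 4 \cdot 3 = 55 \cdot 24 = 1320$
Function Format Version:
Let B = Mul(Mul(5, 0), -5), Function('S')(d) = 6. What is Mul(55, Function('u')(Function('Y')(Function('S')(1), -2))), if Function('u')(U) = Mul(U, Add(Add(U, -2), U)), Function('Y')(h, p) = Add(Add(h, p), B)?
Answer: 1320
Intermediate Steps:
B = 0 (B = Mul(0, -5) = 0)
Function('Y')(h, p) = Add(h, p) (Function('Y')(h, p) = Add(Add(h, p), 0) = Add(h, p))
Function('u')(U) = Mul(U, Add(-2, Mul(2, U))) (Function('u')(U) = Mul(U, Add(Add(-2, U), U)) = Mul(U, Add(-2, Mul(2, U))))
Mul(55, Function('u')(Function('Y')(Function('S')(1), -2))) = Mul(55, Mul(2, Add(6, -2), Add(-1, Add(6, -2)))) = Mul(55, Mul(2, 4, Add(-1, 4))) = Mul(55, Mul(2, 4, 3)) = Mul(55, 24) = 1320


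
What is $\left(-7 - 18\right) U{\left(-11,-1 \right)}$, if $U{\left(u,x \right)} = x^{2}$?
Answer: $-25$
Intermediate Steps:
$\left(-7 - 18\right) U{\left(-11,-1 \right)} = \left(-7 - 18\right) \left(-1\right)^{2} = \left(-25\right) 1 = -25$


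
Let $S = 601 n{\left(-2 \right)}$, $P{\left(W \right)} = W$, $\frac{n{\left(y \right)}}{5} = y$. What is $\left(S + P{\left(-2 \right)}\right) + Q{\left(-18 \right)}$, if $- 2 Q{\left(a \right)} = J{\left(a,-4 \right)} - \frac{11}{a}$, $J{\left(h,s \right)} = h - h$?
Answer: $- \frac{216443}{36} \approx -6012.3$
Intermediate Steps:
$n{\left(y \right)} = 5 y$
$J{\left(h,s \right)} = 0$
$Q{\left(a \right)} = \frac{11}{2 a}$ ($Q{\left(a \right)} = - \frac{0 - \frac{11}{a}}{2} = - \frac{\left(-11\right) \frac{1}{a}}{2} = \frac{11}{2 a}$)
$S = -6010$ ($S = 601 \cdot 5 \left(-2\right) = 601 \left(-10\right) = -6010$)
$\left(S + P{\left(-2 \right)}\right) + Q{\left(-18 \right)} = \left(-6010 - 2\right) + \frac{11}{2 \left(-18\right)} = -6012 + \frac{11}{2} \left(- \frac{1}{18}\right) = -6012 - \frac{11}{36} = - \frac{216443}{36}$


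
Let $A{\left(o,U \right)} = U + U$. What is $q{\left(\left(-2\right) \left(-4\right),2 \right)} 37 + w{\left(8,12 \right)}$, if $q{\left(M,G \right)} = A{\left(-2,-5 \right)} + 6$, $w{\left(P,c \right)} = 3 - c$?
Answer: $-157$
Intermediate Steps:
$A{\left(o,U \right)} = 2 U$
$q{\left(M,G \right)} = -4$ ($q{\left(M,G \right)} = 2 \left(-5\right) + 6 = -10 + 6 = -4$)
$q{\left(\left(-2\right) \left(-4\right),2 \right)} 37 + w{\left(8,12 \right)} = \left(-4\right) 37 + \left(3 - 12\right) = -148 + \left(3 - 12\right) = -148 - 9 = -157$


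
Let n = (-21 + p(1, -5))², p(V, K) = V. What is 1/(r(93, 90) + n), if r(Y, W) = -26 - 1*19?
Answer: 1/355 ≈ 0.0028169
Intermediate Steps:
r(Y, W) = -45 (r(Y, W) = -26 - 19 = -45)
n = 400 (n = (-21 + 1)² = (-20)² = 400)
1/(r(93, 90) + n) = 1/(-45 + 400) = 1/355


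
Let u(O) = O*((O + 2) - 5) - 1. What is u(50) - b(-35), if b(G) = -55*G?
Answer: 424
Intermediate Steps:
u(O) = -1 + O*(-3 + O) (u(O) = O*((2 + O) - 5) - 1 = O*(-3 + O) - 1 = -1 + O*(-3 + O))
u(50) - b(-35) = (-1 + 50**2 - 3*50) - (-55)*(-35) = (-1 + 2500 - 150) - 1*1925 = 2349 - 1925 = 424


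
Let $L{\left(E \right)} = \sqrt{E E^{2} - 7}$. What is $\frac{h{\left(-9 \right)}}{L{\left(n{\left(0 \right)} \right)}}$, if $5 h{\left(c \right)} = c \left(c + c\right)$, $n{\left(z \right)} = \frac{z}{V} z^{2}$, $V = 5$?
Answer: $- \frac{162 i \sqrt{7}}{35} \approx - 12.246 i$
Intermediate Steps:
$n{\left(z \right)} = \frac{z^{3}}{5}$ ($n{\left(z \right)} = \frac{z}{5} z^{2} = \frac{z^{3}}{5}$)
$h{\left(c \right)} = \frac{2 c^{2}}{5}$ ($h{\left(c \right)} = \frac{c \left(c + c\right)}{5} = \frac{c 2 c}{5} = \frac{2 c^{2}}{5}$)
$L{\left(E \right)} = \sqrt{-7 + E^{3}}$ ($L{\left(E \right)} = \sqrt{E^{3} - 7} = \sqrt{-7 + E^{3}}$)
$\frac{h{\left(-9 \right)}}{L{\left(n{\left(0 \right)} \right)}} = \frac{\frac{2}{5} \left(-9\right)^{2}}{\sqrt{-7 + \left(\frac{0^{3}}{5}\right)^{3}}} = \frac{\frac{2}{5} \cdot 81}{\sqrt{-7 + \left(\frac{1}{5} \cdot 0\right)^{3}}} = \frac{162}{5 \sqrt{-7 + 0^{3}}} = \frac{162}{5 \sqrt{-7 + 0}} = \frac{162}{5 \sqrt{-7}} = \frac{162}{5 i \sqrt{7}} = \frac{162 \left(- \frac{i \sqrt{7}}{7}\right)}{5} = - \frac{162 i \sqrt{7}}{35}$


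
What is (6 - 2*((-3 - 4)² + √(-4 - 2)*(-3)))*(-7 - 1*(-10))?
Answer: -276 + 18*I*√6 ≈ -276.0 + 44.091*I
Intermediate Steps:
(6 - 2*((-3 - 4)² + √(-4 - 2)*(-3)))*(-7 - 1*(-10)) = (6 - 2*((-7)² + √(-6)*(-3)))*(-7 + 10) = (6 - 2*(49 + (I*√6)*(-3)))*3 = (6 - 2*(49 - 3*I*√6))*3 = (6 + (-98 + 6*I*√6))*3 = (-92 + 6*I*√6)*3 = -276 + 18*I*√6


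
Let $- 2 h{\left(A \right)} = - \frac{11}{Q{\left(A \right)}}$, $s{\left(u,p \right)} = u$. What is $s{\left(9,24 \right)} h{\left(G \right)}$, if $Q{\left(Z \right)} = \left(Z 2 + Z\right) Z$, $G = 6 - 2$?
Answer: $\frac{33}{32} \approx 1.0313$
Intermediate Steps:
$G = 4$
$Q{\left(Z \right)} = 3 Z^{2}$ ($Q{\left(Z \right)} = \left(2 Z + Z\right) Z = 3 Z Z = 3 Z^{2}$)
$h{\left(A \right)} = \frac{11}{6 A^{2}}$ ($h{\left(A \right)} = - \frac{\left(-11\right) \frac{1}{3 A^{2}}}{2} = - \frac{\left(- \frac{11}{3}\right) \frac{1}{A^{2}}}{2} = \frac{11}{6 A^{2}}$)
$s{\left(9,24 \right)} h{\left(G \right)} = 9 \frac{11}{6 \cdot 16} = 9 \cdot \frac{11}{6} \cdot \frac{1}{16} = 9 \cdot \frac{11}{96} = \frac{33}{32}$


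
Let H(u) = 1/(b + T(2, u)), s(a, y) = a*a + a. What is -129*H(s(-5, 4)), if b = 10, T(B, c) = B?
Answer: -43/4 ≈ -10.750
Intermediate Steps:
s(a, y) = a + a**2 (s(a, y) = a**2 + a = a + a**2)
H(u) = 1/12 (H(u) = 1/(10 + 2) = 1/12)
-129*H(s(-5, 4)) = -129*1/12 = -43/4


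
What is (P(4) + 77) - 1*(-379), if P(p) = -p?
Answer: 452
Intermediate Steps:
(P(4) + 77) - 1*(-379) = (-1*4 + 77) - 1*(-379) = (-4 + 77) + 379 = 73 + 379 = 452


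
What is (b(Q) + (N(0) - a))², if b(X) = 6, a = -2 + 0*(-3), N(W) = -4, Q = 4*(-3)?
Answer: 16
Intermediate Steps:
Q = -12
a = -2 (a = -2 + 0 = -2)
(b(Q) + (N(0) - a))² = (6 + (-4 - 1*(-2)))² = (6 + (-4 + 2))² = (6 - 2)² = 4² = 16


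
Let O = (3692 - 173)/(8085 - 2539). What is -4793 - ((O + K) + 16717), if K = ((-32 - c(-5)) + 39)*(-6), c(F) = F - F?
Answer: -119065047/5546 ≈ -21469.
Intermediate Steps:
c(F) = 0
K = -42 (K = ((-32 - 1*0) + 39)*(-6) = ((-32 + 0) + 39)*(-6) = (-32 + 39)*(-6) = 7*(-6) = -42)
O = 3519/5546 ≈ 0.63451
-4793 - ((O + K) + 16717) = -4793 - ((3519/5546 - 42) + 16717) = -4793 - (-229413/5546 + 16717) = -4793 - 1*92483069/5546 = -4793 - 92483069/5546 = -119065047/5546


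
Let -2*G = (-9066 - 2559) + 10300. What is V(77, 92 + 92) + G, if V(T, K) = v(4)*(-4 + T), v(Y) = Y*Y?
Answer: 3661/2 ≈ 1830.5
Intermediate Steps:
G = 1325/2 (G = -((-9066 - 2559) + 10300)/2 = -(-11625 + 10300)/2 = -½*(-1325) = 1325/2 ≈ 662.50)
v(Y) = Y²
V(T, K) = -64 + 16*T (V(T, K) = 4²*(-4 + T) = 16*(-4 + T) = -64 + 16*T)
V(77, 92 + 92) + G = (-64 + 16*77) + 1325/2 = (-64 + 1232) + 1325/2 = 1168 + 1325/2 = 3661/2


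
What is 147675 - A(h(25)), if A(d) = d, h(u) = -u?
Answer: 147700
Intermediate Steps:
147675 - A(h(25)) = 147675 - (-1)*25 = 147675 - 1*(-25) = 147675 + 25 = 147700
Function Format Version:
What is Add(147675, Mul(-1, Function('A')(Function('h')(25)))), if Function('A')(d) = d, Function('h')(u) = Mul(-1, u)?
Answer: 147700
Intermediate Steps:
Add(147675, Mul(-1, Function('A')(Function('h')(25)))) = Add(147675, Mul(-1, Mul(-1, 25))) = Add(147675, Mul(-1, -25)) = Add(147675, 25) = 147700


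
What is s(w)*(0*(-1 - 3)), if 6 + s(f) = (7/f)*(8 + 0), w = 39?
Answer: 0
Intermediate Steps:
s(f) = -6 + 56/f (s(f) = -6 + (7/f)*(8 + 0) = -6 + (7/f)*8 = -6 + 56/f)
s(w)*(0*(-1 - 3)) = (-6 + 56/39)*(0*(-1 - 3)) = (-6 + 56*(1/39))*(0*(-4)) = (-6 + 56/39)*0 = -178/39*0 = 0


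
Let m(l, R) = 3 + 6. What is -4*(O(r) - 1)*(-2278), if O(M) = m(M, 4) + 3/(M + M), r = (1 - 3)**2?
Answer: 76313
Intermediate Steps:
r = 4 (r = (-2)**2 = 4)
m(l, R) = 9
O(M) = 9 + 3/(2*M) (O(M) = 9 + 3/(M + M) = 9 + 3/((2*M)) = 9 + 3*(1/(2*M)) = 9 + 3/(2*M))
-4*(O(r) - 1)*(-2278) = -4*((9 + (3/2)/4) - 1)*(-2278) = -4*((9 + (3/2)*(1/4)) - 1)*(-2278) = -4*((9 + 3/8) - 1)*(-2278) = -4*(75/8 - 1)*(-2278) = -4*67/8*(-2278) = -67/2*(-2278) = 76313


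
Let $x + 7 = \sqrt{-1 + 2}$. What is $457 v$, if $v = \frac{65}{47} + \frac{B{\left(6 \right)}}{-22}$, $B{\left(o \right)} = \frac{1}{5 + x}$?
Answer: $\frac{674989}{1034} \approx 652.79$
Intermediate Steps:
$x = -6$ ($x = -7 + \sqrt{-1 + 2} = -7 + \sqrt{1} = -7 + 1 = -6$)
$B{\left(o \right)} = -1$ ($B{\left(o \right)} = \frac{1}{5 - 6} = \frac{1}{-1} = -1$)
$v = \frac{1477}{1034}$ ($v = \frac{65}{47} - \frac{1}{-22} = 65 \cdot \frac{1}{47} - - \frac{1}{22} = \frac{65}{47} + \frac{1}{22} = \frac{1477}{1034} \approx 1.4284$)
$457 v = 457 \cdot \frac{1477}{1034} = \frac{674989}{1034}$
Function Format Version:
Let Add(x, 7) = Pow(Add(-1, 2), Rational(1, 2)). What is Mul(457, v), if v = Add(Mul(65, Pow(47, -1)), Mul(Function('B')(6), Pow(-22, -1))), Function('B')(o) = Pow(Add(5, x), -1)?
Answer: Rational(674989, 1034) ≈ 652.79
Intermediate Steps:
x = -6 (x = Add(-7, Pow(Add(-1, 2), Rational(1, 2))) = Add(-7, Pow(1, Rational(1, 2))) = Add(-7, 1) = -6)
Function('B')(o) = -1 (Function('B')(o) = Pow(Add(5, -6), -1) = Pow(-1, -1) = -1)
v = Rational(1477, 1034) (v = Add(Mul(65, Pow(47, -1)), Mul(-1, Pow(-22, -1))) = Add(Mul(65, Rational(1, 47)), Mul(-1, Rational(-1, 22))) = Add(Rational(65, 47), Rational(1, 22)) = Rational(1477, 1034) ≈ 1.4284)
Mul(457, v) = Mul(457, Rational(1477, 1034)) = Rational(674989, 1034)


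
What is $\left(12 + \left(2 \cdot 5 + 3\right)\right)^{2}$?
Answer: $625$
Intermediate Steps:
$\left(12 + \left(2 \cdot 5 + 3\right)\right)^{2} = \left(12 + \left(10 + 3\right)\right)^{2} = \left(12 + 13\right)^{2} = 25^{2} = 625$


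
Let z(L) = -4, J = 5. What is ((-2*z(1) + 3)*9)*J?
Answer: 495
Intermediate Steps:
((-2*z(1) + 3)*9)*J = ((-2*(-4) + 3)*9)*5 = ((8 + 3)*9)*5 = (11*9)*5 = 99*5 = 495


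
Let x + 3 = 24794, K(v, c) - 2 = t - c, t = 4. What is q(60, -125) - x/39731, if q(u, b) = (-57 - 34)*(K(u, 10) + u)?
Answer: -202493967/39731 ≈ -5096.6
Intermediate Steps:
K(v, c) = 6 - c (K(v, c) = 2 + (4 - c) = 6 - c)
x = 24791 (x = -3 + 24794 = 24791)
q(u, b) = 364 - 91*u (q(u, b) = (-57 - 34)*((6 - 1*10) + u) = -91*((6 - 10) + u) = -91*(-4 + u) = 364 - 91*u)
q(60, -125) - x/39731 = (364 - 91*60) - 24791/39731 = (364 - 5460) - 24791/39731 = -5096 - 1*24791/39731 = -5096 - 24791/39731 = -202493967/39731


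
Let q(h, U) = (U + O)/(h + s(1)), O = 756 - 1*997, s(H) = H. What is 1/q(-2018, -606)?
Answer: 2017/847 ≈ 2.3813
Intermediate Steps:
O = -241 (O = 756 - 997 = -241)
q(h, U) = (-241 + U)/(1 + h) (q(h, U) = (U - 241)/(h + 1) = (-241 + U)/(1 + h))
1/q(-2018, -606) = 1/((-241 - 606)/(1 - 2018)) = 1/(-847/(-2017)) = 1/(-1/2017*(-847)) = 1/(847/2017) = 2017/847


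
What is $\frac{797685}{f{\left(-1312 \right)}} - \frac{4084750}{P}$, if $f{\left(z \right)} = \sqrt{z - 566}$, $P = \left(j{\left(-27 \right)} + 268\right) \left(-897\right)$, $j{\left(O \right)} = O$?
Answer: $\frac{4084750}{216177} - \frac{265895 i \sqrt{1878}}{626} \approx 18.895 - 18407.0 i$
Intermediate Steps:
$P = -216177$ ($P = \left(-27 + 268\right) \left(-897\right) = 241 \left(-897\right) = -216177$)
$f{\left(z \right)} = \sqrt{-566 + z}$
$\frac{797685}{f{\left(-1312 \right)}} - \frac{4084750}{P} = \frac{797685}{\sqrt{-566 - 1312}} - \frac{4084750}{-216177} = \frac{797685}{\sqrt{-1878}} - - \frac{4084750}{216177} = \frac{797685}{i \sqrt{1878}} + \frac{4084750}{216177} = 797685 \left(- \frac{i \sqrt{1878}}{1878}\right) + \frac{4084750}{216177} = - \frac{265895 i \sqrt{1878}}{626} + \frac{4084750}{216177} = \frac{4084750}{216177} - \frac{265895 i \sqrt{1878}}{626}$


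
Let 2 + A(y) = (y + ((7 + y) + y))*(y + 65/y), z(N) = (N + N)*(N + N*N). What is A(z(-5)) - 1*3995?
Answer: 4591829/40 ≈ 1.1480e+5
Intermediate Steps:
z(N) = 2*N*(N + N²) (z(N) = (2*N)*(N + N²) = 2*N*(N + N²))
A(y) = -2 + (7 + 3*y)*(y + 65/y) (A(y) = -2 + (y + ((7 + y) + y))*(y + 65/y) = -2 + (y + (7 + 2*y))*(y + 65/y) = -2 + (7 + 3*y)*(y + 65/y))
A(z(-5)) - 1*3995 = (193 + 3*(2*(-5)²*(1 - 5))² + 7*(2*(-5)²*(1 - 5)) + 455/((2*(-5)²*(1 - 5)))) - 1*3995 = (193 + 3*(2*25*(-4))² + 7*(2*25*(-4)) + 455/((2*25*(-4)))) - 3995 = (193 + 3*(-200)² + 7*(-200) + 455/(-200)) - 3995 = (193 + 3*40000 - 1400 + 455*(-1/200)) - 3995 = (193 + 120000 - 1400 - 91/40) - 3995 = 4751629/40 - 3995 = 4591829/40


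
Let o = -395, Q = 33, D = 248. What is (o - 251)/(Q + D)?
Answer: -646/281 ≈ -2.2989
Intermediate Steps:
(o - 251)/(Q + D) = (-395 - 251)/(33 + 248) = -646/281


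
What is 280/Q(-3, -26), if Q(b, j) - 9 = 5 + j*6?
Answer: -140/71 ≈ -1.9718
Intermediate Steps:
Q(b, j) = 14 + 6*j (Q(b, j) = 9 + (5 + j*6) = 9 + (5 + 6*j) = 14 + 6*j)
280/Q(-3, -26) = 280/(14 + 6*(-26)) = 280/(14 - 156) = 280/(-142) = 280*(-1/142) = -140/71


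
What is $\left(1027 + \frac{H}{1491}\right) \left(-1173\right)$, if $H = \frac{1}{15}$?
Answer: $- \frac{8980822696}{7455} \approx -1.2047 \cdot 10^{6}$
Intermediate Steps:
$H = \frac{1}{15} \approx 0.066667$
$\left(1027 + \frac{H}{1491}\right) \left(-1173\right) = \left(1027 + \frac{1}{15 \cdot 1491}\right) \left(-1173\right) = \left(1027 + \frac{1}{15} \cdot \frac{1}{1491}\right) \left(-1173\right) = \left(1027 + \frac{1}{22365}\right) \left(-1173\right) = \frac{22968856}{22365} \left(-1173\right) = - \frac{8980822696}{7455}$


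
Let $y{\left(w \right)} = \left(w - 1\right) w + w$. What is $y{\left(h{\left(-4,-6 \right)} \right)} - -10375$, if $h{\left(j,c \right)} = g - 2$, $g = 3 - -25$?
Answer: $11051$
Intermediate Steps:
$g = 28$ ($g = 3 + 25 = 28$)
$h{\left(j,c \right)} = 26$ ($h{\left(j,c \right)} = 28 - 2 = 26$)
$y{\left(w \right)} = w + w \left(-1 + w\right)$ ($y{\left(w \right)} = \left(-1 + w\right) w + w = w \left(-1 + w\right) + w = w + w \left(-1 + w\right)$)
$y{\left(h{\left(-4,-6 \right)} \right)} - -10375 = 26^{2} - -10375 = 676 + 10375 = 11051$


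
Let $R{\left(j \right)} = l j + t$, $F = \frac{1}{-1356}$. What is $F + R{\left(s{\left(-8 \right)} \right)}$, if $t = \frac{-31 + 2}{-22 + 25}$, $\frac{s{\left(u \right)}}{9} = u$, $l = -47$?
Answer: $\frac{4575595}{1356} \approx 3374.3$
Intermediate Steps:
$F = - \frac{1}{1356} \approx -0.00073746$
$s{\left(u \right)} = 9 u$
$t = - \frac{29}{3} \approx -9.6667$
$R{\left(j \right)} = - \frac{29}{3} - 47 j$ ($R{\left(j \right)} = - 47 j - \frac{29}{3} = - \frac{29}{3} - 47 j$)
$F + R{\left(s{\left(-8 \right)} \right)} = - \frac{1}{1356} - \left(\frac{29}{3} + 47 \cdot 9 \left(-8\right)\right) = - \frac{1}{1356} - - \frac{10123}{3} = - \frac{1}{1356} + \left(- \frac{29}{3} + 3384\right) = - \frac{1}{1356} + \frac{10123}{3} = \frac{4575595}{1356}$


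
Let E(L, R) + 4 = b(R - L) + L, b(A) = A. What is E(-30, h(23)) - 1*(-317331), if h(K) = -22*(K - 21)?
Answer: 317283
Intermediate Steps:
h(K) = 462 - 22*K (h(K) = -22*(-21 + K) = 462 - 22*K)
E(L, R) = -4 + R (E(L, R) = -4 + ((R - L) + L) = -4 + R)
E(-30, h(23)) - 1*(-317331) = (-4 + (462 - 22*23)) - 1*(-317331) = (-4 + (462 - 506)) + 317331 = (-4 - 44) + 317331 = -48 + 317331 = 317283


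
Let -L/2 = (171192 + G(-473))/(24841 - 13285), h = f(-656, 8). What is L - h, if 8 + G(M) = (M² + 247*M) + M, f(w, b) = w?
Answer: 3512759/5778 ≈ 607.95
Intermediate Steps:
G(M) = -8 + M² + 248*M (G(M) = -8 + ((M² + 247*M) + M) = -8 + (M² + 248*M) = -8 + M² + 248*M)
h = -656
L = -277609/5778 (L = -2*(171192 + (-8 + (-473)² + 248*(-473)))/(24841 - 13285) = -2*(171192 + (-8 + 223729 - 117304))/11556 = -2*(171192 + 106417)/11556 = -555218/11556 = -2*277609/11556 = -277609/5778 ≈ -48.046)
L - h = -277609/5778 - 1*(-656) = -277609/5778 + 656 = 3512759/5778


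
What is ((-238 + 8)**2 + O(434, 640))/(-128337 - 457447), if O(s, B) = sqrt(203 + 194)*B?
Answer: -13225/146446 - 80*sqrt(397)/73223 ≈ -0.11208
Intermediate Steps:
O(s, B) = B*sqrt(397) (O(s, B) = sqrt(397)*B = B*sqrt(397))
((-238 + 8)**2 + O(434, 640))/(-128337 - 457447) = ((-238 + 8)**2 + 640*sqrt(397))/(-128337 - 457447) = ((-230)**2 + 640*sqrt(397))/(-585784) = (52900 + 640*sqrt(397))*(-1/585784) = -13225/146446 - 80*sqrt(397)/73223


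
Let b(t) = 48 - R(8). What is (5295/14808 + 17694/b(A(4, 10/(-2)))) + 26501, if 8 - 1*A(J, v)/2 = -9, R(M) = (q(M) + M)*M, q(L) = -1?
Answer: 119893503/4936 ≈ 24290.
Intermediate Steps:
R(M) = M*(-1 + M) (R(M) = (-1 + M)*M = M*(-1 + M))
A(J, v) = 34 (A(J, v) = 16 - 2*(-9) = 16 + 18 = 34)
b(t) = -8 (b(t) = 48 - 8*(-1 + 8) = 48 - 8*7 = 48 - 1*56 = 48 - 56 = -8)
(5295/14808 + 17694/b(A(4, 10/(-2)))) + 26501 = (5295/14808 + 17694/(-8)) + 26501 = (5295*(1/14808) + 17694*(-⅛)) + 26501 = (1765/4936 - 8847/4) + 26501 = -10915433/4936 + 26501 = 119893503/4936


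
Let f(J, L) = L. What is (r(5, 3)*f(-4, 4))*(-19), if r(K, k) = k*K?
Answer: -1140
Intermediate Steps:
r(K, k) = K*k
(r(5, 3)*f(-4, 4))*(-19) = ((5*3)*4)*(-19) = (15*4)*(-19) = 60*(-19) = -1140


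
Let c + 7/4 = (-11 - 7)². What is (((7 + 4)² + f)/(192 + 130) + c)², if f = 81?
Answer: 43236132489/414736 ≈ 1.0425e+5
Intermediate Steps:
c = 1289/4 (c = -7/4 + (-11 - 7)² = -7/4 + (-18)² = -7/4 + 324 = 1289/4 ≈ 322.25)
(((7 + 4)² + f)/(192 + 130) + c)² = (((7 + 4)² + 81)/(192 + 130) + 1289/4)² = ((11² + 81)/322 + 1289/4)² = ((121 + 81)*(1/322) + 1289/4)² = (202*(1/322) + 1289/4)² = (101/161 + 1289/4)² = (207933/644)² = 43236132489/414736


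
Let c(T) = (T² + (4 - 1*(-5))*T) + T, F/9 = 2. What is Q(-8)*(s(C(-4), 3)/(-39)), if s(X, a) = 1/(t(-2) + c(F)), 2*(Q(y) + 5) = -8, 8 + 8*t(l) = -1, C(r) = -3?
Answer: 8/17433 ≈ 0.00045890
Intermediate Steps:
t(l) = -9/8 (t(l) = -1 + (⅛)*(-1) = -1 - ⅛ = -9/8)
Q(y) = -9 (Q(y) = -5 + (½)*(-8) = -5 - 4 = -9)
F = 18 (F = 9*2 = 18)
c(T) = T² + 10*T (c(T) = (T² + (4 + 5)*T) + T = (T² + 9*T) + T = T² + 10*T)
s(X, a) = 8/4023 (s(X, a) = 1/(-9/8 + 18*(10 + 18)) = 1/(-9/8 + 18*28) = 1/(-9/8 + 504) = 1/(4023/8) = 8/4023)
Q(-8)*(s(C(-4), 3)/(-39)) = -8/(447*(-39)) = -8*(-1)/(447*39) = -9*(-8/156897) = 8/17433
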